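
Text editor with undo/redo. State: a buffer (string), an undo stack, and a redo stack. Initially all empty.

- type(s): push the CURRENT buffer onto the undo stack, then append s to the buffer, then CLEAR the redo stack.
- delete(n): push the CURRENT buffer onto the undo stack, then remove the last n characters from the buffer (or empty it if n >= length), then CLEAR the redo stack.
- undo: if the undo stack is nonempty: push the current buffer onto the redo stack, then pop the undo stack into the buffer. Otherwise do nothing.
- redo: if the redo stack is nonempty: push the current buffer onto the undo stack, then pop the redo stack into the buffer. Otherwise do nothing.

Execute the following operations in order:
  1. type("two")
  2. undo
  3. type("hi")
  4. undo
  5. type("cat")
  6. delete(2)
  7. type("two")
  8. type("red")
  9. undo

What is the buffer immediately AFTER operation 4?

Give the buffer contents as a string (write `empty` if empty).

Answer: empty

Derivation:
After op 1 (type): buf='two' undo_depth=1 redo_depth=0
After op 2 (undo): buf='(empty)' undo_depth=0 redo_depth=1
After op 3 (type): buf='hi' undo_depth=1 redo_depth=0
After op 4 (undo): buf='(empty)' undo_depth=0 redo_depth=1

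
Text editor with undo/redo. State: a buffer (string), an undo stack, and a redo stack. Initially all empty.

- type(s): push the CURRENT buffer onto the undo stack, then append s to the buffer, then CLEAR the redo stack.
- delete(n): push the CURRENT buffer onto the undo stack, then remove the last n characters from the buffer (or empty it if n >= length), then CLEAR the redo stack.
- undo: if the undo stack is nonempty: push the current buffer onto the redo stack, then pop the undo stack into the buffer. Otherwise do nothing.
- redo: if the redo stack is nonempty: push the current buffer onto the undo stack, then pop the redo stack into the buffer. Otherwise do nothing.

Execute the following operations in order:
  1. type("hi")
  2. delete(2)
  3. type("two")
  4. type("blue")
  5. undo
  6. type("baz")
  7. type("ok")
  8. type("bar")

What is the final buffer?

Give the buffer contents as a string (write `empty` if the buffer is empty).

Answer: twobazokbar

Derivation:
After op 1 (type): buf='hi' undo_depth=1 redo_depth=0
After op 2 (delete): buf='(empty)' undo_depth=2 redo_depth=0
After op 3 (type): buf='two' undo_depth=3 redo_depth=0
After op 4 (type): buf='twoblue' undo_depth=4 redo_depth=0
After op 5 (undo): buf='two' undo_depth=3 redo_depth=1
After op 6 (type): buf='twobaz' undo_depth=4 redo_depth=0
After op 7 (type): buf='twobazok' undo_depth=5 redo_depth=0
After op 8 (type): buf='twobazokbar' undo_depth=6 redo_depth=0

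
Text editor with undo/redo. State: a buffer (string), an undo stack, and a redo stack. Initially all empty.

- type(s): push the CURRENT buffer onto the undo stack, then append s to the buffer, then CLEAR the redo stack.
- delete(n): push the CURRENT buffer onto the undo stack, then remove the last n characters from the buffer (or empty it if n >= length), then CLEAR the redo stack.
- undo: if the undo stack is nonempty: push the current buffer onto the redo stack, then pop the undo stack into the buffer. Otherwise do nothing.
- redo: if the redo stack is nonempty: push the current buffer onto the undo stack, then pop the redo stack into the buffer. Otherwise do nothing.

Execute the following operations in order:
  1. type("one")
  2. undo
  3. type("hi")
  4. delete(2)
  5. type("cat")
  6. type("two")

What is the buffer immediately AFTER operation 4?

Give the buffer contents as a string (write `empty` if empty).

After op 1 (type): buf='one' undo_depth=1 redo_depth=0
After op 2 (undo): buf='(empty)' undo_depth=0 redo_depth=1
After op 3 (type): buf='hi' undo_depth=1 redo_depth=0
After op 4 (delete): buf='(empty)' undo_depth=2 redo_depth=0

Answer: empty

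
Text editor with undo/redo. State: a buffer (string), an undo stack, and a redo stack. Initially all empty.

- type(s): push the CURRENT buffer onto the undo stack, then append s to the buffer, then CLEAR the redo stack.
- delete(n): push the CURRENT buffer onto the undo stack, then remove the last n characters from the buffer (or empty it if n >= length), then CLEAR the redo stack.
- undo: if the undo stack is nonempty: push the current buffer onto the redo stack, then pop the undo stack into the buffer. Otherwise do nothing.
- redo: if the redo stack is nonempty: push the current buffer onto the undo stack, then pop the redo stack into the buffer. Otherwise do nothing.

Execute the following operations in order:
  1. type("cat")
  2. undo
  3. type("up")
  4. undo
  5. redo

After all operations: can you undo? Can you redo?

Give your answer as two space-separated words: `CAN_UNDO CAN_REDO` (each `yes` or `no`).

After op 1 (type): buf='cat' undo_depth=1 redo_depth=0
After op 2 (undo): buf='(empty)' undo_depth=0 redo_depth=1
After op 3 (type): buf='up' undo_depth=1 redo_depth=0
After op 4 (undo): buf='(empty)' undo_depth=0 redo_depth=1
After op 5 (redo): buf='up' undo_depth=1 redo_depth=0

Answer: yes no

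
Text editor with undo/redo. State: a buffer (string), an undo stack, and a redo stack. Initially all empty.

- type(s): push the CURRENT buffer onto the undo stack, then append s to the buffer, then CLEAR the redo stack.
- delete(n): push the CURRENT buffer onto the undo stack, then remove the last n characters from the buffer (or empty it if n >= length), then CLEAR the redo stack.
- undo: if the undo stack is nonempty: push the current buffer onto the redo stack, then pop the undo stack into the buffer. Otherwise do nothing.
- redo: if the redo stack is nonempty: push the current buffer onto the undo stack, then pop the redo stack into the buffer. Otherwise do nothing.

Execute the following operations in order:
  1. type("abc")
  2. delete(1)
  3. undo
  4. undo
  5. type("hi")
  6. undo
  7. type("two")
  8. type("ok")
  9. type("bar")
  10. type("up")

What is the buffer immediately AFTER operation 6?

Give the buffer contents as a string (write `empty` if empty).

After op 1 (type): buf='abc' undo_depth=1 redo_depth=0
After op 2 (delete): buf='ab' undo_depth=2 redo_depth=0
After op 3 (undo): buf='abc' undo_depth=1 redo_depth=1
After op 4 (undo): buf='(empty)' undo_depth=0 redo_depth=2
After op 5 (type): buf='hi' undo_depth=1 redo_depth=0
After op 6 (undo): buf='(empty)' undo_depth=0 redo_depth=1

Answer: empty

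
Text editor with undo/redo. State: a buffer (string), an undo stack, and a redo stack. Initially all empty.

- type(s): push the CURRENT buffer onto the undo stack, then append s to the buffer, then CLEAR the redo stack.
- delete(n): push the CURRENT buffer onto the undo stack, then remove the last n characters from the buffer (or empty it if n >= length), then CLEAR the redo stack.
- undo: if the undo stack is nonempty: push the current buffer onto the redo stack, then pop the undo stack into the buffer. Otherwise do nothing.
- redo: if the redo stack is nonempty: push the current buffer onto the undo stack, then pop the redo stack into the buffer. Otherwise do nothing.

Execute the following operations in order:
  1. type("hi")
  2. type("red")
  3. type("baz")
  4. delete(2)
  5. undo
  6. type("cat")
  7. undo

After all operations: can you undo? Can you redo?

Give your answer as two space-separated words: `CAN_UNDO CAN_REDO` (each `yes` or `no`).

After op 1 (type): buf='hi' undo_depth=1 redo_depth=0
After op 2 (type): buf='hired' undo_depth=2 redo_depth=0
After op 3 (type): buf='hiredbaz' undo_depth=3 redo_depth=0
After op 4 (delete): buf='hiredb' undo_depth=4 redo_depth=0
After op 5 (undo): buf='hiredbaz' undo_depth=3 redo_depth=1
After op 6 (type): buf='hiredbazcat' undo_depth=4 redo_depth=0
After op 7 (undo): buf='hiredbaz' undo_depth=3 redo_depth=1

Answer: yes yes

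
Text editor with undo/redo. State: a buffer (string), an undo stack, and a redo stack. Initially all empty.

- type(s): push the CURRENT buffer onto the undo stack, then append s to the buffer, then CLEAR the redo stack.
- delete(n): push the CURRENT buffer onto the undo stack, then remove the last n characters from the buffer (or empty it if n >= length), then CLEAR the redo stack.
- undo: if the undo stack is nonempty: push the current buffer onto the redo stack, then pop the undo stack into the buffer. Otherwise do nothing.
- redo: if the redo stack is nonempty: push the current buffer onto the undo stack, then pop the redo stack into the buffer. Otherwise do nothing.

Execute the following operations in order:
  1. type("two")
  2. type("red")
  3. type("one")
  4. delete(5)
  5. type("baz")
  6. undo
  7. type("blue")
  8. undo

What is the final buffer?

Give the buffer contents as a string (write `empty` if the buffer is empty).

After op 1 (type): buf='two' undo_depth=1 redo_depth=0
After op 2 (type): buf='twored' undo_depth=2 redo_depth=0
After op 3 (type): buf='tworedone' undo_depth=3 redo_depth=0
After op 4 (delete): buf='twor' undo_depth=4 redo_depth=0
After op 5 (type): buf='tworbaz' undo_depth=5 redo_depth=0
After op 6 (undo): buf='twor' undo_depth=4 redo_depth=1
After op 7 (type): buf='tworblue' undo_depth=5 redo_depth=0
After op 8 (undo): buf='twor' undo_depth=4 redo_depth=1

Answer: twor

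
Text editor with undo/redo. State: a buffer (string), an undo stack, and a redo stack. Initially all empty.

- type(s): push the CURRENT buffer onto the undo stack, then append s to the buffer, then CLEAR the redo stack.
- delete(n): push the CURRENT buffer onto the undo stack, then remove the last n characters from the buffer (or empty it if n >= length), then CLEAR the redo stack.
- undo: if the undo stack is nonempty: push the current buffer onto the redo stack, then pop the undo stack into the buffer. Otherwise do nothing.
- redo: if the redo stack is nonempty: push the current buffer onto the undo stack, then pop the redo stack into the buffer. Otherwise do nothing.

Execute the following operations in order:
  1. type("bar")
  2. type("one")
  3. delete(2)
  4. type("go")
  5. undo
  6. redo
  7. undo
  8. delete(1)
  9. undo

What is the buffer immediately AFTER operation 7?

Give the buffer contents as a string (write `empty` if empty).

Answer: baro

Derivation:
After op 1 (type): buf='bar' undo_depth=1 redo_depth=0
After op 2 (type): buf='barone' undo_depth=2 redo_depth=0
After op 3 (delete): buf='baro' undo_depth=3 redo_depth=0
After op 4 (type): buf='barogo' undo_depth=4 redo_depth=0
After op 5 (undo): buf='baro' undo_depth=3 redo_depth=1
After op 6 (redo): buf='barogo' undo_depth=4 redo_depth=0
After op 7 (undo): buf='baro' undo_depth=3 redo_depth=1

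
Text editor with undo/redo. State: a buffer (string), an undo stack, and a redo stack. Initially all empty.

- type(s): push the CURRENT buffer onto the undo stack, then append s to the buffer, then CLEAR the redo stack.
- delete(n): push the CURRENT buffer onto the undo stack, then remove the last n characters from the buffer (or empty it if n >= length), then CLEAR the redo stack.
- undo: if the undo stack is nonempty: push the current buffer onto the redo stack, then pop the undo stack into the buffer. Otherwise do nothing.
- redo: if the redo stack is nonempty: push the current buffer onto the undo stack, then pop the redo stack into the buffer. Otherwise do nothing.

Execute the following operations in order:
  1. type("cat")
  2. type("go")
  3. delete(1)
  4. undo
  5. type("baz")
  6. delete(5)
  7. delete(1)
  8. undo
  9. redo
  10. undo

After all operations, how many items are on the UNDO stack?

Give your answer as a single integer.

After op 1 (type): buf='cat' undo_depth=1 redo_depth=0
After op 2 (type): buf='catgo' undo_depth=2 redo_depth=0
After op 3 (delete): buf='catg' undo_depth=3 redo_depth=0
After op 4 (undo): buf='catgo' undo_depth=2 redo_depth=1
After op 5 (type): buf='catgobaz' undo_depth=3 redo_depth=0
After op 6 (delete): buf='cat' undo_depth=4 redo_depth=0
After op 7 (delete): buf='ca' undo_depth=5 redo_depth=0
After op 8 (undo): buf='cat' undo_depth=4 redo_depth=1
After op 9 (redo): buf='ca' undo_depth=5 redo_depth=0
After op 10 (undo): buf='cat' undo_depth=4 redo_depth=1

Answer: 4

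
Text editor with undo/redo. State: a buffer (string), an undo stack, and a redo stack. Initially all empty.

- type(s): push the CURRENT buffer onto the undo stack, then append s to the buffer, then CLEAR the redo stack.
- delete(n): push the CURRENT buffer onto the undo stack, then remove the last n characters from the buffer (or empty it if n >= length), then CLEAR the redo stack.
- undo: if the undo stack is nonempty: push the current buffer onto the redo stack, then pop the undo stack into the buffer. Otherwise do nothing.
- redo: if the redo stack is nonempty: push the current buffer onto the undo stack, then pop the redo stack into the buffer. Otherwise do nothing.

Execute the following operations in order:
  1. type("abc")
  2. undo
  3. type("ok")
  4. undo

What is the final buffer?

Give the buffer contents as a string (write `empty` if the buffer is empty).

After op 1 (type): buf='abc' undo_depth=1 redo_depth=0
After op 2 (undo): buf='(empty)' undo_depth=0 redo_depth=1
After op 3 (type): buf='ok' undo_depth=1 redo_depth=0
After op 4 (undo): buf='(empty)' undo_depth=0 redo_depth=1

Answer: empty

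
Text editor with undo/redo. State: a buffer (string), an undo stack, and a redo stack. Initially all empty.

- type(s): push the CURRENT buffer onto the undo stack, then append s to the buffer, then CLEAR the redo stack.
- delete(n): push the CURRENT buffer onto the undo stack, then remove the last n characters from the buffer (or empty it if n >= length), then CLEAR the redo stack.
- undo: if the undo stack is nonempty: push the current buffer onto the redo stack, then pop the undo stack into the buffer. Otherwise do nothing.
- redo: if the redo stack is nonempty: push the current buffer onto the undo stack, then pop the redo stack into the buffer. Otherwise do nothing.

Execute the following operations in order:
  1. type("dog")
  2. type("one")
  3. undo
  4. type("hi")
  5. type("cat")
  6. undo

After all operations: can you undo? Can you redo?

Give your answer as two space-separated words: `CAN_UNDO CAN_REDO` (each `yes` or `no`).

Answer: yes yes

Derivation:
After op 1 (type): buf='dog' undo_depth=1 redo_depth=0
After op 2 (type): buf='dogone' undo_depth=2 redo_depth=0
After op 3 (undo): buf='dog' undo_depth=1 redo_depth=1
After op 4 (type): buf='doghi' undo_depth=2 redo_depth=0
After op 5 (type): buf='doghicat' undo_depth=3 redo_depth=0
After op 6 (undo): buf='doghi' undo_depth=2 redo_depth=1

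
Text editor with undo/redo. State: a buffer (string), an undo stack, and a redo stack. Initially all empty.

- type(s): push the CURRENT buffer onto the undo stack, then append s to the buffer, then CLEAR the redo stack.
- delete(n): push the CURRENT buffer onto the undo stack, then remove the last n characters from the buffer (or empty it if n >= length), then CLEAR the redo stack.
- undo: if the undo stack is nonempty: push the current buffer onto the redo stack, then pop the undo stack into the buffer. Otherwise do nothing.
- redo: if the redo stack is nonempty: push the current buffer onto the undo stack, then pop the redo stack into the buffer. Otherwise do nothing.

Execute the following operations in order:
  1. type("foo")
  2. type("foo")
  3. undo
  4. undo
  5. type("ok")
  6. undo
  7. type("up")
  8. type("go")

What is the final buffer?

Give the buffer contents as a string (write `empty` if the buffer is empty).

Answer: upgo

Derivation:
After op 1 (type): buf='foo' undo_depth=1 redo_depth=0
After op 2 (type): buf='foofoo' undo_depth=2 redo_depth=0
After op 3 (undo): buf='foo' undo_depth=1 redo_depth=1
After op 4 (undo): buf='(empty)' undo_depth=0 redo_depth=2
After op 5 (type): buf='ok' undo_depth=1 redo_depth=0
After op 6 (undo): buf='(empty)' undo_depth=0 redo_depth=1
After op 7 (type): buf='up' undo_depth=1 redo_depth=0
After op 8 (type): buf='upgo' undo_depth=2 redo_depth=0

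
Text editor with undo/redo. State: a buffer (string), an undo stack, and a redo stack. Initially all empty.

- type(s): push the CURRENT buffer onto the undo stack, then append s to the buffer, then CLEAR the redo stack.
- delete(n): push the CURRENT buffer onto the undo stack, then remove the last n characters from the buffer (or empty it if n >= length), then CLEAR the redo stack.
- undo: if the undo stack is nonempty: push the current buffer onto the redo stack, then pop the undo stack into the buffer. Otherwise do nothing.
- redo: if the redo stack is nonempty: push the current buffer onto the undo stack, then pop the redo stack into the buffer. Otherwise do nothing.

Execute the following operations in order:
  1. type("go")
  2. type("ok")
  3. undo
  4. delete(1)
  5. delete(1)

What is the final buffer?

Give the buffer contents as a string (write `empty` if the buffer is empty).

Answer: empty

Derivation:
After op 1 (type): buf='go' undo_depth=1 redo_depth=0
After op 2 (type): buf='gook' undo_depth=2 redo_depth=0
After op 3 (undo): buf='go' undo_depth=1 redo_depth=1
After op 4 (delete): buf='g' undo_depth=2 redo_depth=0
After op 5 (delete): buf='(empty)' undo_depth=3 redo_depth=0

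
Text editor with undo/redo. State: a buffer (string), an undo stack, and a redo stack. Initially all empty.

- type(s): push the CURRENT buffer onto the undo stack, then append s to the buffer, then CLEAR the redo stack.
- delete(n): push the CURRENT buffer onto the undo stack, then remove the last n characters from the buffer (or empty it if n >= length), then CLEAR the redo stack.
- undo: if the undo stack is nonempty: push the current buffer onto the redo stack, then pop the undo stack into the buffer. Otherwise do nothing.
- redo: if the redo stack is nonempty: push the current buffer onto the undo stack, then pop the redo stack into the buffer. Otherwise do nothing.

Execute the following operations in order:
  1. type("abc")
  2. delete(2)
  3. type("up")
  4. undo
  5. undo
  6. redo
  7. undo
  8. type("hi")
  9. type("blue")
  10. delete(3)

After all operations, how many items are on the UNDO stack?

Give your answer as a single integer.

After op 1 (type): buf='abc' undo_depth=1 redo_depth=0
After op 2 (delete): buf='a' undo_depth=2 redo_depth=0
After op 3 (type): buf='aup' undo_depth=3 redo_depth=0
After op 4 (undo): buf='a' undo_depth=2 redo_depth=1
After op 5 (undo): buf='abc' undo_depth=1 redo_depth=2
After op 6 (redo): buf='a' undo_depth=2 redo_depth=1
After op 7 (undo): buf='abc' undo_depth=1 redo_depth=2
After op 8 (type): buf='abchi' undo_depth=2 redo_depth=0
After op 9 (type): buf='abchiblue' undo_depth=3 redo_depth=0
After op 10 (delete): buf='abchib' undo_depth=4 redo_depth=0

Answer: 4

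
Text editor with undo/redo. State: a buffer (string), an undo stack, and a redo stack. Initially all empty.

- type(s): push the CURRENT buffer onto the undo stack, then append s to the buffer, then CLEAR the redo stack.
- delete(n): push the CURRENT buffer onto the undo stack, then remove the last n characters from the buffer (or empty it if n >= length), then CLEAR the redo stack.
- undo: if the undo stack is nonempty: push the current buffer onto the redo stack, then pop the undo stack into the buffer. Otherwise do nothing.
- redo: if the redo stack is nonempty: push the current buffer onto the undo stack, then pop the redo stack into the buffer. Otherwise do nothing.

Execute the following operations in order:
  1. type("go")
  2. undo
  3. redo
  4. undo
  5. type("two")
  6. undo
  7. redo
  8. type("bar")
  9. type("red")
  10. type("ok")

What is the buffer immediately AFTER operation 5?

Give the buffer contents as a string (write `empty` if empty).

Answer: two

Derivation:
After op 1 (type): buf='go' undo_depth=1 redo_depth=0
After op 2 (undo): buf='(empty)' undo_depth=0 redo_depth=1
After op 3 (redo): buf='go' undo_depth=1 redo_depth=0
After op 4 (undo): buf='(empty)' undo_depth=0 redo_depth=1
After op 5 (type): buf='two' undo_depth=1 redo_depth=0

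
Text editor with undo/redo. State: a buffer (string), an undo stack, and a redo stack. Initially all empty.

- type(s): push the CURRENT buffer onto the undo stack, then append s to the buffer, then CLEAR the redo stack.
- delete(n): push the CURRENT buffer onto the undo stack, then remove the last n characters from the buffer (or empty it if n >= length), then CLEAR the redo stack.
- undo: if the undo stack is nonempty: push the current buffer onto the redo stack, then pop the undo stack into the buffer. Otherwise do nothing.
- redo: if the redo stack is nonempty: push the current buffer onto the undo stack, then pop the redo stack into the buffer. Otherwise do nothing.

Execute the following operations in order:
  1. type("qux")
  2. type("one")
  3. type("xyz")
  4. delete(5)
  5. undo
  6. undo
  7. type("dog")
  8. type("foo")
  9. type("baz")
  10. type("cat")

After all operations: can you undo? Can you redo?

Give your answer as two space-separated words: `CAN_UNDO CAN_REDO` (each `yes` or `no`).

After op 1 (type): buf='qux' undo_depth=1 redo_depth=0
After op 2 (type): buf='quxone' undo_depth=2 redo_depth=0
After op 3 (type): buf='quxonexyz' undo_depth=3 redo_depth=0
After op 4 (delete): buf='quxo' undo_depth=4 redo_depth=0
After op 5 (undo): buf='quxonexyz' undo_depth=3 redo_depth=1
After op 6 (undo): buf='quxone' undo_depth=2 redo_depth=2
After op 7 (type): buf='quxonedog' undo_depth=3 redo_depth=0
After op 8 (type): buf='quxonedogfoo' undo_depth=4 redo_depth=0
After op 9 (type): buf='quxonedogfoobaz' undo_depth=5 redo_depth=0
After op 10 (type): buf='quxonedogfoobazcat' undo_depth=6 redo_depth=0

Answer: yes no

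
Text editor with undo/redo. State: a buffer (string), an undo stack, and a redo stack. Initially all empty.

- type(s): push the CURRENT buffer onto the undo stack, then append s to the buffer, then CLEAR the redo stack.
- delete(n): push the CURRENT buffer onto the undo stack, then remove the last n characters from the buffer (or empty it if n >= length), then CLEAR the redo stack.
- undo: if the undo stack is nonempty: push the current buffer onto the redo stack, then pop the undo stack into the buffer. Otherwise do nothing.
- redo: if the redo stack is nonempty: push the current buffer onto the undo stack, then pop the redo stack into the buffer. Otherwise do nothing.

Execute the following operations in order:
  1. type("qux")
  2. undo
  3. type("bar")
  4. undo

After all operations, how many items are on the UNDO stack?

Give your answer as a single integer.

After op 1 (type): buf='qux' undo_depth=1 redo_depth=0
After op 2 (undo): buf='(empty)' undo_depth=0 redo_depth=1
After op 3 (type): buf='bar' undo_depth=1 redo_depth=0
After op 4 (undo): buf='(empty)' undo_depth=0 redo_depth=1

Answer: 0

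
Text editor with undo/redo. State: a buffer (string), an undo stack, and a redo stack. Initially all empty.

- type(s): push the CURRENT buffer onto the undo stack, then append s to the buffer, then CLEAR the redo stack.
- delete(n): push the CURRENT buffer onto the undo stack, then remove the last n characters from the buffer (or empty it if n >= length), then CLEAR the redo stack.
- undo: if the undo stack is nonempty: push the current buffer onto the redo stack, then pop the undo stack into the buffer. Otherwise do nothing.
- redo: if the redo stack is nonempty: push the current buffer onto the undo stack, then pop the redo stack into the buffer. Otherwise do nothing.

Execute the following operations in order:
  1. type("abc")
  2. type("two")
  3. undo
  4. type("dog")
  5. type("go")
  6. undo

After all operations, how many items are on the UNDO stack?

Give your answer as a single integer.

Answer: 2

Derivation:
After op 1 (type): buf='abc' undo_depth=1 redo_depth=0
After op 2 (type): buf='abctwo' undo_depth=2 redo_depth=0
After op 3 (undo): buf='abc' undo_depth=1 redo_depth=1
After op 4 (type): buf='abcdog' undo_depth=2 redo_depth=0
After op 5 (type): buf='abcdoggo' undo_depth=3 redo_depth=0
After op 6 (undo): buf='abcdog' undo_depth=2 redo_depth=1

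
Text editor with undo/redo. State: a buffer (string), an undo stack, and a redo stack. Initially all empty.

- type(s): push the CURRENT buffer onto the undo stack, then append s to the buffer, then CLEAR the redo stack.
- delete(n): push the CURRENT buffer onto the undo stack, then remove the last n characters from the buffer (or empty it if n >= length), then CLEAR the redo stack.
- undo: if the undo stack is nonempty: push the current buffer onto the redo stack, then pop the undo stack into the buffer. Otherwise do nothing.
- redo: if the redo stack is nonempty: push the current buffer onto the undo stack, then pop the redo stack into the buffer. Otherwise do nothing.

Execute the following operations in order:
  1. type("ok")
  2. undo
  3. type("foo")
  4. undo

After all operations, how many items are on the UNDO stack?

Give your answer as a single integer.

Answer: 0

Derivation:
After op 1 (type): buf='ok' undo_depth=1 redo_depth=0
After op 2 (undo): buf='(empty)' undo_depth=0 redo_depth=1
After op 3 (type): buf='foo' undo_depth=1 redo_depth=0
After op 4 (undo): buf='(empty)' undo_depth=0 redo_depth=1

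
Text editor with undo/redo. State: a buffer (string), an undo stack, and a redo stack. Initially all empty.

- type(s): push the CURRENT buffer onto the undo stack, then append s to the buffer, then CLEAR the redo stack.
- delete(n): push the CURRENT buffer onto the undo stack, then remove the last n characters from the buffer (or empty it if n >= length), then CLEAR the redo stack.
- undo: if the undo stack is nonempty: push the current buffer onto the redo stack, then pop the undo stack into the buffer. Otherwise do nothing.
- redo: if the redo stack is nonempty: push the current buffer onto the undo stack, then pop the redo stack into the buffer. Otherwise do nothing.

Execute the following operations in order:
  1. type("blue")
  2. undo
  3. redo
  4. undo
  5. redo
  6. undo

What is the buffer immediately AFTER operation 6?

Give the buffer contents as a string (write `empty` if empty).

Answer: empty

Derivation:
After op 1 (type): buf='blue' undo_depth=1 redo_depth=0
After op 2 (undo): buf='(empty)' undo_depth=0 redo_depth=1
After op 3 (redo): buf='blue' undo_depth=1 redo_depth=0
After op 4 (undo): buf='(empty)' undo_depth=0 redo_depth=1
After op 5 (redo): buf='blue' undo_depth=1 redo_depth=0
After op 6 (undo): buf='(empty)' undo_depth=0 redo_depth=1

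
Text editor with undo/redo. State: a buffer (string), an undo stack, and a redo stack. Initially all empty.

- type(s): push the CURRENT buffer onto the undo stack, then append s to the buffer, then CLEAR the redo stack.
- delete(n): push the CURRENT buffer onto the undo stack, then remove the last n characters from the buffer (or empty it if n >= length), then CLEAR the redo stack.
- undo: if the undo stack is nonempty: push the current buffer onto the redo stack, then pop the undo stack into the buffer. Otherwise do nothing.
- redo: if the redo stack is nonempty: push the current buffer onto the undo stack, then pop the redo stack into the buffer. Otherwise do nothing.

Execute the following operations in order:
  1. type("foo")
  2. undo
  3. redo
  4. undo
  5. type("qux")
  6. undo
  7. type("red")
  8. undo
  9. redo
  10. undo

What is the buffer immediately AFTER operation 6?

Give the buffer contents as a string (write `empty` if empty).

After op 1 (type): buf='foo' undo_depth=1 redo_depth=0
After op 2 (undo): buf='(empty)' undo_depth=0 redo_depth=1
After op 3 (redo): buf='foo' undo_depth=1 redo_depth=0
After op 4 (undo): buf='(empty)' undo_depth=0 redo_depth=1
After op 5 (type): buf='qux' undo_depth=1 redo_depth=0
After op 6 (undo): buf='(empty)' undo_depth=0 redo_depth=1

Answer: empty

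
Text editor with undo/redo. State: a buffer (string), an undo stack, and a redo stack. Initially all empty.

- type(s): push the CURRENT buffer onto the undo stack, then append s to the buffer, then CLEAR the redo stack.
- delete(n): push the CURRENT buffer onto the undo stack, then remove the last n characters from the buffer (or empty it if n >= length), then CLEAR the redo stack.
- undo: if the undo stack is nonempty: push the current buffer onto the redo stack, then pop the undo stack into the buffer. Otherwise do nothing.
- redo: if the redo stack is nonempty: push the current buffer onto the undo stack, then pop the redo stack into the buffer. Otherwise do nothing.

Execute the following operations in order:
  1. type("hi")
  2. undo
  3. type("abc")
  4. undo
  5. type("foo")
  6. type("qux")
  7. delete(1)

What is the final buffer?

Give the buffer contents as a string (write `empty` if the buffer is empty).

Answer: fooqu

Derivation:
After op 1 (type): buf='hi' undo_depth=1 redo_depth=0
After op 2 (undo): buf='(empty)' undo_depth=0 redo_depth=1
After op 3 (type): buf='abc' undo_depth=1 redo_depth=0
After op 4 (undo): buf='(empty)' undo_depth=0 redo_depth=1
After op 5 (type): buf='foo' undo_depth=1 redo_depth=0
After op 6 (type): buf='fooqux' undo_depth=2 redo_depth=0
After op 7 (delete): buf='fooqu' undo_depth=3 redo_depth=0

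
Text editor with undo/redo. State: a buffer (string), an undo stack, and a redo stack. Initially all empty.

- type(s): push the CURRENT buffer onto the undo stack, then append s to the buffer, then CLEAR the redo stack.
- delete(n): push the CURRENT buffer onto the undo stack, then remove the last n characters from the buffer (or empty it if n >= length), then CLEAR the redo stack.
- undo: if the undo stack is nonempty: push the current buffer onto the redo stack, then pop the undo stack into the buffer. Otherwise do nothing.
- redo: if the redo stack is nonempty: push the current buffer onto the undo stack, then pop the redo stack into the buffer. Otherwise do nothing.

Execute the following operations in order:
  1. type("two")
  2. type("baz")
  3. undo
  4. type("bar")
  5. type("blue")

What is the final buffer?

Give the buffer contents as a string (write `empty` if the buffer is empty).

After op 1 (type): buf='two' undo_depth=1 redo_depth=0
After op 2 (type): buf='twobaz' undo_depth=2 redo_depth=0
After op 3 (undo): buf='two' undo_depth=1 redo_depth=1
After op 4 (type): buf='twobar' undo_depth=2 redo_depth=0
After op 5 (type): buf='twobarblue' undo_depth=3 redo_depth=0

Answer: twobarblue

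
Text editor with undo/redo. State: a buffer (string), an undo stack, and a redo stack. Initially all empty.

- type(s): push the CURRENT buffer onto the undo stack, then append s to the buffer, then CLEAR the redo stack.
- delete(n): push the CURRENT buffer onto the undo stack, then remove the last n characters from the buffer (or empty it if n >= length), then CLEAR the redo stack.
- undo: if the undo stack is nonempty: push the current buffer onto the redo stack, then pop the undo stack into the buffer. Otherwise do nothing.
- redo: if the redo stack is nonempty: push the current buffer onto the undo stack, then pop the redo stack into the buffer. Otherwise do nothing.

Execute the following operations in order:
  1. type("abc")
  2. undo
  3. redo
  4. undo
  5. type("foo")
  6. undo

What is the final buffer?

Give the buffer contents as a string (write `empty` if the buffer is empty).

After op 1 (type): buf='abc' undo_depth=1 redo_depth=0
After op 2 (undo): buf='(empty)' undo_depth=0 redo_depth=1
After op 3 (redo): buf='abc' undo_depth=1 redo_depth=0
After op 4 (undo): buf='(empty)' undo_depth=0 redo_depth=1
After op 5 (type): buf='foo' undo_depth=1 redo_depth=0
After op 6 (undo): buf='(empty)' undo_depth=0 redo_depth=1

Answer: empty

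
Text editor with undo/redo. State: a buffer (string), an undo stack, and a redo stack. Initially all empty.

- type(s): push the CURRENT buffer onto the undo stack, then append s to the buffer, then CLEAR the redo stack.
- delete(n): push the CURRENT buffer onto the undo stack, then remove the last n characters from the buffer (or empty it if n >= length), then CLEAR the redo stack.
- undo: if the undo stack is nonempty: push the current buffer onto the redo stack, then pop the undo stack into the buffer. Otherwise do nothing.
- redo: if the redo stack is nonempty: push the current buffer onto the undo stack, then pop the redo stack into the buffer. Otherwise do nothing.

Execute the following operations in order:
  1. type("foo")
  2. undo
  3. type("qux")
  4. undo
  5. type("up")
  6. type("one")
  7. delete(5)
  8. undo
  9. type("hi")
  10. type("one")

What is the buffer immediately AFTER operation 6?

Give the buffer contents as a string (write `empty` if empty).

After op 1 (type): buf='foo' undo_depth=1 redo_depth=0
After op 2 (undo): buf='(empty)' undo_depth=0 redo_depth=1
After op 3 (type): buf='qux' undo_depth=1 redo_depth=0
After op 4 (undo): buf='(empty)' undo_depth=0 redo_depth=1
After op 5 (type): buf='up' undo_depth=1 redo_depth=0
After op 6 (type): buf='upone' undo_depth=2 redo_depth=0

Answer: upone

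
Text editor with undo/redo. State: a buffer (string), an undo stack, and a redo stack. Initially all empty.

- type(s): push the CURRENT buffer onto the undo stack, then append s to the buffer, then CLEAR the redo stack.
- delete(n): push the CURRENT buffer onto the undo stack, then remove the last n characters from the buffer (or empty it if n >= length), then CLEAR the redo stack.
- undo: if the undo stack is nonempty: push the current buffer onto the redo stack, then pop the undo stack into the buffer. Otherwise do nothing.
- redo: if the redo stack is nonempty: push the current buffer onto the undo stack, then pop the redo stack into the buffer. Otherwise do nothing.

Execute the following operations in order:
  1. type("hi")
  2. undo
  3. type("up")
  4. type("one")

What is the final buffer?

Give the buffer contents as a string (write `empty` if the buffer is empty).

Answer: upone

Derivation:
After op 1 (type): buf='hi' undo_depth=1 redo_depth=0
After op 2 (undo): buf='(empty)' undo_depth=0 redo_depth=1
After op 3 (type): buf='up' undo_depth=1 redo_depth=0
After op 4 (type): buf='upone' undo_depth=2 redo_depth=0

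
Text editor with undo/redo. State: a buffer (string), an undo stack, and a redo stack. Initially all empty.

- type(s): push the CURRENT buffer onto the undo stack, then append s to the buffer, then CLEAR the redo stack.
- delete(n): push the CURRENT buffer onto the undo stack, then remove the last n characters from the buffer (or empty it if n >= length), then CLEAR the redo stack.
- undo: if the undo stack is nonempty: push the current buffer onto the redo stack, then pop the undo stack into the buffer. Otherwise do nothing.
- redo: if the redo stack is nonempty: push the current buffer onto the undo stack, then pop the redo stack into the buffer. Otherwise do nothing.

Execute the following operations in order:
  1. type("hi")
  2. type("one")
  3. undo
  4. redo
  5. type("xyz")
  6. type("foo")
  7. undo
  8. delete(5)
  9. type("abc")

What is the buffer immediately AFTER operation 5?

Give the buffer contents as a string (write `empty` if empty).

After op 1 (type): buf='hi' undo_depth=1 redo_depth=0
After op 2 (type): buf='hione' undo_depth=2 redo_depth=0
After op 3 (undo): buf='hi' undo_depth=1 redo_depth=1
After op 4 (redo): buf='hione' undo_depth=2 redo_depth=0
After op 5 (type): buf='hionexyz' undo_depth=3 redo_depth=0

Answer: hionexyz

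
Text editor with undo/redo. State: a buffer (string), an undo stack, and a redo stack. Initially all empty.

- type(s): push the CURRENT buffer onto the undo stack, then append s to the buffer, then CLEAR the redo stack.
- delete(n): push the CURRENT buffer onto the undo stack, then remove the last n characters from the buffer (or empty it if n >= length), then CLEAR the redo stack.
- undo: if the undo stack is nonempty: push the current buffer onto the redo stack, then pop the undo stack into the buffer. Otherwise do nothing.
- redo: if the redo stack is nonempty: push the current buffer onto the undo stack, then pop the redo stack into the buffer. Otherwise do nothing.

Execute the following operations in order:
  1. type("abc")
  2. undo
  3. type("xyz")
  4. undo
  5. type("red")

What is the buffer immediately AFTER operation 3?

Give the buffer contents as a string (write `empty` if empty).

After op 1 (type): buf='abc' undo_depth=1 redo_depth=0
After op 2 (undo): buf='(empty)' undo_depth=0 redo_depth=1
After op 3 (type): buf='xyz' undo_depth=1 redo_depth=0

Answer: xyz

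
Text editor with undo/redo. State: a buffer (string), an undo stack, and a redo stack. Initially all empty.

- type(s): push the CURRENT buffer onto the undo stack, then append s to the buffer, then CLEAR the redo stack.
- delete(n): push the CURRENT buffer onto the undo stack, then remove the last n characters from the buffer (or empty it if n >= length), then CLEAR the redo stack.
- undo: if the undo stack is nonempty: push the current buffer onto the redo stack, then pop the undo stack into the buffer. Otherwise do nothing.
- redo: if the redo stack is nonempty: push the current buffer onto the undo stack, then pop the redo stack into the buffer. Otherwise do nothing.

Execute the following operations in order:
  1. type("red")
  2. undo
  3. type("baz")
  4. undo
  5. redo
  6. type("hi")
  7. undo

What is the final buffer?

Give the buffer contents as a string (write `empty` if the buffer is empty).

Answer: baz

Derivation:
After op 1 (type): buf='red' undo_depth=1 redo_depth=0
After op 2 (undo): buf='(empty)' undo_depth=0 redo_depth=1
After op 3 (type): buf='baz' undo_depth=1 redo_depth=0
After op 4 (undo): buf='(empty)' undo_depth=0 redo_depth=1
After op 5 (redo): buf='baz' undo_depth=1 redo_depth=0
After op 6 (type): buf='bazhi' undo_depth=2 redo_depth=0
After op 7 (undo): buf='baz' undo_depth=1 redo_depth=1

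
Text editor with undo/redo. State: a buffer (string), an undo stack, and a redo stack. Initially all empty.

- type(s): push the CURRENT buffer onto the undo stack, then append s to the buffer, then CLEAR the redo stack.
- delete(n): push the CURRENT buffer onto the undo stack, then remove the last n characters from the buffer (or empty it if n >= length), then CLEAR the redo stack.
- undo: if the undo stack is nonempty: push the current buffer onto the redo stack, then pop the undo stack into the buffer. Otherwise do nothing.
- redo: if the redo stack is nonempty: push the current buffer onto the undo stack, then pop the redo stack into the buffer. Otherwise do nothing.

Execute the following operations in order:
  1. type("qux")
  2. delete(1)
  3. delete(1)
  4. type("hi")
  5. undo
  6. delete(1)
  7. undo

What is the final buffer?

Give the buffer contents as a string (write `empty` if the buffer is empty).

After op 1 (type): buf='qux' undo_depth=1 redo_depth=0
After op 2 (delete): buf='qu' undo_depth=2 redo_depth=0
After op 3 (delete): buf='q' undo_depth=3 redo_depth=0
After op 4 (type): buf='qhi' undo_depth=4 redo_depth=0
After op 5 (undo): buf='q' undo_depth=3 redo_depth=1
After op 6 (delete): buf='(empty)' undo_depth=4 redo_depth=0
After op 7 (undo): buf='q' undo_depth=3 redo_depth=1

Answer: q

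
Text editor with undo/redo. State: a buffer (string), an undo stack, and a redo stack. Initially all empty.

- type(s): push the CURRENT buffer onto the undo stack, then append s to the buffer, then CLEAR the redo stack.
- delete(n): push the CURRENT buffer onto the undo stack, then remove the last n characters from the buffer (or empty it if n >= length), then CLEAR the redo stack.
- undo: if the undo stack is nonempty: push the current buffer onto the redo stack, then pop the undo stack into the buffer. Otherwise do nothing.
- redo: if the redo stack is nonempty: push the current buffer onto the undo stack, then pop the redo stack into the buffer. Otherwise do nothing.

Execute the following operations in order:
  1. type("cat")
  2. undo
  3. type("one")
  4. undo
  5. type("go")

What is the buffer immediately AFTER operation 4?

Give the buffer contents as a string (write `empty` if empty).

After op 1 (type): buf='cat' undo_depth=1 redo_depth=0
After op 2 (undo): buf='(empty)' undo_depth=0 redo_depth=1
After op 3 (type): buf='one' undo_depth=1 redo_depth=0
After op 4 (undo): buf='(empty)' undo_depth=0 redo_depth=1

Answer: empty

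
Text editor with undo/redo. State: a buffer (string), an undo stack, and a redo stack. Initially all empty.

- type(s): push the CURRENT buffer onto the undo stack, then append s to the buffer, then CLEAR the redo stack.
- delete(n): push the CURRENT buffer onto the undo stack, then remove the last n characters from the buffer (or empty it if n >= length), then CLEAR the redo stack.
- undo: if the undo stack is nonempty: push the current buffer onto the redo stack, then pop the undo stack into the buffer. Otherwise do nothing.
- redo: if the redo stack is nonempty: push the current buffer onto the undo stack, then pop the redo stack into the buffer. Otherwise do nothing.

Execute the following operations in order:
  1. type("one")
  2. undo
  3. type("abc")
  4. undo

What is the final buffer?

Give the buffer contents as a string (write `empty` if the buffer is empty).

Answer: empty

Derivation:
After op 1 (type): buf='one' undo_depth=1 redo_depth=0
After op 2 (undo): buf='(empty)' undo_depth=0 redo_depth=1
After op 3 (type): buf='abc' undo_depth=1 redo_depth=0
After op 4 (undo): buf='(empty)' undo_depth=0 redo_depth=1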